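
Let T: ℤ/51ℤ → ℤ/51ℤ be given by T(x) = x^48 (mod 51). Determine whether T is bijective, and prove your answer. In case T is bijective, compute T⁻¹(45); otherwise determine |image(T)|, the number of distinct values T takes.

T(1) = 1^48 = 1.
T(2): Repeated squaring mod 51: 2^1 ≡ 2, 2^2 ≡ 2² = 4, 2^4 ≡ 4² = 16, 2^8 ≡ 16² = 256 ≡ 1, 2^16 ≡ 1² = 1, 2^32 ≡ 1² = 1. Since 48 = 32 + 16, 2^48 ≡ 1·1: 1·1 = 1. So 2^48 ≡ 1 (mod 51).
So T(1) = T(2) = 1 while 1 ≠ 2, so T is not injective, hence not bijective.
Since T is not bijective, we determine |image(T)|. Computing x^48 mod 51 for each x (by repeated squaring, reducing mod 51 at every step), the values T(0), T(1), …, T(50) are: 0, 1, 1, 18, 1, 1, 18, 1, 1, 18, 1, 1, 18, 1, 1, 18, 1, 34, 18, 1, 1, 18, 1, 1, 18, 1, 1, 18, 1, 1, 18, 1, 1, 18, 34, 1, 18, 1, 1, 18, 1, 1, 18, 1, 1, 18, 1, 1, 18, 1, 1.
The distinct values are {0, 1, 18, 34}; there are 4 of them.

4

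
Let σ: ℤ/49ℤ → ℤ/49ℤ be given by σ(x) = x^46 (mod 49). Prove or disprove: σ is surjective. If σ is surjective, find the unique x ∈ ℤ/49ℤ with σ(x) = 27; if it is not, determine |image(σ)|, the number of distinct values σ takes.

σ(0) = 0^46 = 0.
σ(7): Repeated squaring mod 49: 7^1 ≡ 7, 7^2 ≡ 7² = 49 ≡ 0, 7^4 ≡ 0² = 0, 7^8 ≡ 0² = 0, 7^16 ≡ 0² = 0, 7^32 ≡ 0² = 0. Since 46 = 32 + 8 + 4 + 2, 7^46 ≡ 0·0·0·0: 0·0 = 0, then 0·0 = 0, then 0·0 = 0. So 7^46 ≡ 0 (mod 49).
So σ(0) = σ(7) = 0 while 0 ≠ 7, hence σ is not injective.
A non-injective map from the 49-element set ℤ/49ℤ to itself takes at most 48 distinct values, so it cannot be surjective. So σ is not surjective.
Since σ is not surjective, we determine |image(σ)|. Computing x^46 mod 49 for each x (by repeated squaring, reducing mod 49 at every step), the values σ(0), σ(1), …, σ(48) are: 0, 1, 16, 32, 11, 37, 22, 0, 29, 44, 4, 39, 9, 43, 0, 8, 23, 25, 18, 30, 15, 0, 36, 2, 46, 46, 2, 36, 0, 15, 30, 18, 25, 23, 8, 0, 43, 9, 39, 4, 44, 29, 0, 22, 37, 11, 32, 16, 1.
The distinct values are {0, 1, 2, 4, 8, 9, 11, 15, 16, 18, 22, 23, 25, 29, 30, 32, 36, 37, 39, 43, 44, 46}; there are 22 of them.

22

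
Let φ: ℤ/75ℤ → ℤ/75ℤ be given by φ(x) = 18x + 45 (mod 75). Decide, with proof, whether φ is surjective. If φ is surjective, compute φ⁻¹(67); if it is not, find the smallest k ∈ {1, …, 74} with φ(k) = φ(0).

25

Since gcd(18, 75) = 3, we have 18x ≡ 0 (mod 3) for all x, so φ(x) ≡ 0 (mod 3).
But 1 ≢ 0 (mod 3), so 1 ∈ ℤ/75ℤ has no preimage. Thus φ is not surjective.
Since φ is not surjective, we find the least positive k with φ(k) = φ(0): this means 18k ≡ 0 (mod 75), i.e. 75 ∣ 18k. Since gcd(18, 75) = 3, dividing through by 3 this holds exactly when 25 ∣ 6k, and as gcd(6, 25) = 1, exactly when 25 ∣ k.
The smallest positive such k is 25.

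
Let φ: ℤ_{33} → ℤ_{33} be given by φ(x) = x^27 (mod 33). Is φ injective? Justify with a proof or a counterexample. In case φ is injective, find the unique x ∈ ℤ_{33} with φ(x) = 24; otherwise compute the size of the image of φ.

Computing x^27 mod 33 for each x (by repeated squaring, reducing mod 33 at every step), the values φ(0), φ(1), …, φ(32) are: 0, 1, 29, 9, 16, 14, 30, 28, 2, 15, 10, 11, 12, 7, 20, 27, 25, 8, 6, 13, 26, 21, 22, 23, 18, 31, 5, 3, 19, 17, 24, 4, 32.
Every element of ℤ_{33} appears exactly once in this list, so φ is a bijection, and in particular injective.
Since φ is injective, we read off the preimage of 24 from the same table: φ(30) = 24, so φ⁻¹(24) = 30.

30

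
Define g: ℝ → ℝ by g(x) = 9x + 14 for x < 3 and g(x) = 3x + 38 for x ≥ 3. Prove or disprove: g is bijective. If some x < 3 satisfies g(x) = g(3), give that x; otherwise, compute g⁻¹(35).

7/3

Both pieces are strictly increasing (slopes 9 and 3), so each is injective on its own interval.
The left piece maps (−∞, 3) onto (−∞, 41); the right piece maps [3, ∞) onto [47, ∞).
The images leave a gap (41 has no preimage), so g is not surjective, hence not bijective.
Because the two images are disjoint, no x < 3 has g(x) = g(3), so we compute g⁻¹(35): 35 lies in (−∞, 41), so solve 9x + 14 = 35: x = (35 − 14)/9 = 7/3.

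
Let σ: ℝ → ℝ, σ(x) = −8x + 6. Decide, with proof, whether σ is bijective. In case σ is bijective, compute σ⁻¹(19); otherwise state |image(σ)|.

Suppose σ(u) = σ(v). Then −8u + 6 = −8v + 6, thus −8u = −8v, therefore u = v.
For any y ∈ ℝ, x = (y − 6)/(−8) satisfies σ(x) = y.
Hence σ is bijective.
Since σ is bijective, we compute σ⁻¹(19) = (19 − 6)/(−8) = −13/8.

-13/8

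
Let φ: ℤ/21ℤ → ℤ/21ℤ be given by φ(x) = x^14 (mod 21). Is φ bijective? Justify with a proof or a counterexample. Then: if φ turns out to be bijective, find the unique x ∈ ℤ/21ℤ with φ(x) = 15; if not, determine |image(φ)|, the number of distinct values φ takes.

8

φ(2): Repeated squaring mod 21: 2^1 ≡ 2, 2^2 ≡ 2² = 4, 2^4 ≡ 4² = 16, 2^8 ≡ 16² = 256 ≡ 4. Since 14 = 8 + 4 + 2, 2^14 ≡ 4·16·4: 4·16 = 64 ≡ 1, then 1·4 = 4. So 2^14 ≡ 4 (mod 21).
φ(5): Repeated squaring mod 21: 5^1 ≡ 5, 5^2 ≡ 5² = 25 ≡ 4, 5^4 ≡ 4² = 16, 5^8 ≡ 16² = 256 ≡ 4. Since 14 = 8 + 4 + 2, 5^14 ≡ 4·16·4: 4·16 = 64 ≡ 1, then 1·4 = 4. So 5^14 ≡ 4 (mod 21).
So φ(2) = φ(5) = 4 while 2 ≠ 5, therefore φ is not injective, hence not bijective.
Since φ is not bijective, we determine |image(φ)|. Computing x^14 mod 21 for each x (by repeated squaring, reducing mod 21 at every step), the values φ(0), φ(1), …, φ(20) are: 0, 1, 4, 9, 16, 4, 15, 7, 1, 18, 16, 16, 18, 1, 7, 15, 4, 16, 9, 4, 1.
The distinct values are {0, 1, 4, 7, 9, 15, 16, 18}; there are 8 of them.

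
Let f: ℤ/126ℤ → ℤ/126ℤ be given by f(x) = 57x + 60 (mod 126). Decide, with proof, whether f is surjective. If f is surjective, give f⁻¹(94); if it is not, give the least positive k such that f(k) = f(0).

42

Since gcd(57, 126) = 3, we have 57x ≡ 0 (mod 3) for all x, so f(x) ≡ 0 (mod 3).
But 1 ≢ 0 (mod 3), so 1 ∈ ℤ/126ℤ has no preimage. So f is not surjective.
Since f is not surjective, we find the least positive k with f(k) = f(0): this means 57k ≡ 0 (mod 126), i.e. 126 ∣ 57k. Since gcd(57, 126) = 3, dividing through by 3 this holds exactly when 42 ∣ 19k, and as gcd(19, 42) = 1, exactly when 42 ∣ k.
The smallest positive such k is 42.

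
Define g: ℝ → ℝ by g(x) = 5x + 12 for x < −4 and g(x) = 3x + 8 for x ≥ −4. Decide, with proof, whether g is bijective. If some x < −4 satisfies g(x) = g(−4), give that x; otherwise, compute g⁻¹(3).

Both pieces are strictly increasing (slopes 5 and 3), so each is injective on its own interval.
The left piece maps (−∞, −4) onto (−∞, −8); the right piece maps [−4, ∞) onto [−4, ∞).
The images leave a gap (−8 has no preimage), so g is not surjective, hence not bijective.
Because the two images are disjoint, no x < −4 has g(x) = g(−4), so we compute g⁻¹(3): 3 lies in [−4, ∞), so solve 3x + 8 = 3: x = (3 − 8)/3 = −5/3.

-5/3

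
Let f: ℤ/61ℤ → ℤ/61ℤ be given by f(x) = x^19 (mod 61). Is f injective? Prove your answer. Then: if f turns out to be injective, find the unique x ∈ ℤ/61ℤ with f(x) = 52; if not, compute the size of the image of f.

27

Since 61 is prime, the nonzero elements of ℤ/61ℤ form a cyclic group of order 60.
As gcd(19, 60) = 1, raising to the 19th power is a bijection on this group: if s^19 ≡ t^19 then (st^{−1})^19 = 1, and the only element of order dividing gcd(19, 60) = 1 is 1, so s = t.
With f(0) = 0 this makes f injective on all of ℤ/61ℤ, hence bijective (finite equal-size domain and codomain). In particular f is injective.
Since f is injective, we find the preimage of 52. The inverse of x ↦ x^19 on (ℤ/61ℤ)^× is x ↦ x^19, because 19·19 = 361 = 6·60 + 1 ≡ 1 (mod 60) and x^{60} = 1 for x ≠ 0 (Fermat). So f⁻¹(52) = 52^19 mod 61.
Repeated squaring mod 61: 52^1 ≡ 52, 52^2 ≡ 52² = 2704 ≡ 20, 52^4 ≡ 20² = 400 ≡ 34, 52^8 ≡ 34² = 1156 ≡ 58, 52^16 ≡ 58² = 3364 ≡ 9. Since 19 = 16 + 2 + 1, 52^19 ≡ 9·20·52: 9·20 = 180 ≡ 58, then 58·52 = 3016 ≡ 27. So 52^19 ≡ 27 (mod 61).
Hence f⁻¹(52) = 27.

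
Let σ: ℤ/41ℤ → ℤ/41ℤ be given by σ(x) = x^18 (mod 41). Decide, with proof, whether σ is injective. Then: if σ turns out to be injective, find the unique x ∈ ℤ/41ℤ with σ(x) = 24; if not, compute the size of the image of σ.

21

σ(20): Repeated squaring mod 41: 20^1 ≡ 20, 20^2 ≡ 20² = 400 ≡ 31, 20^4 ≡ 31² = 961 ≡ 18, 20^8 ≡ 18² = 324 ≡ 37, 20^16 ≡ 37² = 1369 ≡ 16. Since 18 = 16 + 2, 20^18 ≡ 16·31: 16·31 = 496 ≡ 4. So 20^18 ≡ 4 (mod 41).
σ(21): Repeated squaring mod 41: 21^1 ≡ 21, 21^2 ≡ 21² = 441 ≡ 31, 21^4 ≡ 31² = 961 ≡ 18, 21^8 ≡ 18² = 324 ≡ 37, 21^16 ≡ 37² = 1369 ≡ 16. Since 18 = 16 + 2, 21^18 ≡ 16·31: 16·31 = 496 ≡ 4. So 21^18 ≡ 4 (mod 41).
So σ(20) = σ(21) = 4 while 20 ≠ 21, hence σ is not injective.
Since σ is not injective, we determine |image(σ)|. Computing x^18 mod 41 for each x (by repeated squaring, reducing mod 41 at every step), the values σ(0), σ(1), …, σ(40) are: 0, 1, 31, 9, 18, 23, 33, 5, 25, 40, 16, 21, 39, 8, 32, 2, 37, 20, 10, 36, 4, 4, 36, 10, 20, 37, 2, 32, 8, 39, 21, 16, 40, 25, 5, 33, 23, 18, 9, 31, 1.
The distinct values are {0, 1, 2, 4, 5, 8, 9, 10, 16, 18, 20, 21, 23, 25, 31, 32, 33, 36, 37, 39, 40}; there are 21 of them.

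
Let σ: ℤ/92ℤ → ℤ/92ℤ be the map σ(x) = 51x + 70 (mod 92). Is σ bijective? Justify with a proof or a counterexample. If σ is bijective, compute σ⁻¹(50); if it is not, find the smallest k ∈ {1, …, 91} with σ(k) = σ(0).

Recall: σ is injective if σ(u) = σ(v) implies u = v.
Suppose σ(u) = σ(v) in ℤ/92ℤ. Then 51u + 70 ≡ 51v + 70 (mod 92), so 51(u − v) ≡ 0 (mod 92).
Since gcd(51, 92) = 1, 51 is invertible modulo 92, so u − v ≡ 0 (mod 92), i.e. u = v.
We now compute 51⁻¹ mod 92 explicitly. Euclid's algorithm: 92 = 1·51 + 41, 51 = 1·41 + 10, 41 = 4·10 + 1; back-substituting gives 1 = 83·51 − 46·92, so 51⁻¹ ≡ 83 (mod 92).
Then y ↦ 83(y − 70) is a two-sided inverse to σ, so every y ∈ ℤ/92ℤ has a preimage.
Thus σ is bijective.
Since σ is bijective, we find σ⁻¹(50): we need 51x ≡ 50 − 70 ≡ 72 (mod 92). Using 51⁻¹ = 83: x ≡ 83·72 = 5976 = 64·92 + 88, so x = 88.
Check: σ(88) = 51·88 + 70 = 4558 = 49·92 + 50 ≡ 50 (mod 92).

88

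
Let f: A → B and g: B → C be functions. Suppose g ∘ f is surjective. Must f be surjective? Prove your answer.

not surjective

No. Take A = {1}, B = {1, 2, 3, 4}, C = {1}, f(a) = 1 for every a ∈ A, and g(b) = 1 for every b ∈ B.
Then g ∘ f is surjective onto {1}, but 4 ∈ B has no preimage under f, so f is not surjective.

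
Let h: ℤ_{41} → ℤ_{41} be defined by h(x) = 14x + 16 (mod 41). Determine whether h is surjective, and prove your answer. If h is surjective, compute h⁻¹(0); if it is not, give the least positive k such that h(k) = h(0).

34

Since gcd(14, 41) = 1, 14 is invertible modulo 41. Euclid's algorithm: 41 = 2·14 + 13, 14 = 1·13 + 1; back-substituting gives 1 = 3·14 − 1·41, so 14⁻¹ ≡ 3 (mod 41).
Then y ↦ 3(y − 16) is a two-sided inverse to h, so every y ∈ ℤ_{41} has a preimage.
Therefore h is surjective.
Since h is surjective, we find h⁻¹(0): we need 14x ≡ 0 − 16 ≡ 25 (mod 41). Using 14⁻¹ = 3: x ≡ 3·25 = 75 = 1·41 + 34, so x = 34.
Check: h(34) = 14·34 + 16 = 492 = 12·41 + 0 ≡ 0 (mod 41).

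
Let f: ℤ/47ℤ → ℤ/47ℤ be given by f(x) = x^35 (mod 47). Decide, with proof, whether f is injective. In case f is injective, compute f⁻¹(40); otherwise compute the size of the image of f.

45

Since 47 is prime, the nonzero elements of ℤ/47ℤ form a cyclic group of order 46.
As gcd(35, 46) = 1, raising to the 35th power is a bijection on this group: if u^35 ≡ v^35 then (uv^{−1})^35 = 1, and the only element of order dividing gcd(35, 46) = 1 is 1, so u = v.
With f(0) = 0 this makes f injective on all of ℤ/47ℤ, hence bijective (finite equal-size domain and codomain). In particular f is injective.
Since f is injective, we find the preimage of 40. The inverse of x ↦ x^35 on (ℤ/47ℤ)^× is x ↦ x^25, because 35·25 = 875 = 19·46 + 1 ≡ 1 (mod 46) and x^{46} = 1 for x ≠ 0 (Fermat). So f⁻¹(40) = 40^25 mod 47.
Repeated squaring mod 47: 40^1 ≡ 40, 40^2 ≡ 40² = 1600 ≡ 2, 40^4 ≡ 2² = 4, 40^8 ≡ 4² = 16, 40^16 ≡ 16² = 256 ≡ 21. Since 25 = 16 + 8 + 1, 40^25 ≡ 21·16·40: 21·16 = 336 ≡ 7, then 7·40 = 280 ≡ 45. So 40^25 ≡ 45 (mod 47).
Hence f⁻¹(40) = 45.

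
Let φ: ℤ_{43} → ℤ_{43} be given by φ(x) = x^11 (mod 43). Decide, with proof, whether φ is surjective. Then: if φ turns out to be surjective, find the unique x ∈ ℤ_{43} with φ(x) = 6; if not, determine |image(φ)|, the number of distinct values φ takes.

36

Since 43 is prime, the nonzero elements of ℤ_{43} form a cyclic group of order 42.
As gcd(11, 42) = 1, raising to the 11th power is a bijection on this group: if u^11 ≡ v^11 then (uv^{−1})^11 = 1, and the only element of order dividing gcd(11, 42) = 1 is 1, so u = v.
With φ(0) = 0 this makes φ injective on all of ℤ_{43}, hence bijective (finite equal-size domain and codomain). In particular φ is surjective.
Since φ is surjective, we find the preimage of 6. The inverse of x ↦ x^11 on (ℤ_{43})^× is x ↦ x^23, because 11·23 = 253 = 6·42 + 1 ≡ 1 (mod 42) and x^{42} = 1 for x ≠ 0 (Fermat). So φ⁻¹(6) = 6^23 mod 43.
Repeated squaring mod 43: 6^1 ≡ 6, 6^2 ≡ 6² = 36, 6^4 ≡ 36² = 1296 ≡ 6, 6^8 ≡ 6² = 36, 6^16 ≡ 36² = 1296 ≡ 6. Since 23 = 16 + 4 + 2 + 1, 6^23 ≡ 6·6·36·6: 6·6 = 36, then 36·36 = 1296 ≡ 6, then 6·6 = 36. So 6^23 ≡ 36 (mod 43).
Hence φ⁻¹(6) = 36.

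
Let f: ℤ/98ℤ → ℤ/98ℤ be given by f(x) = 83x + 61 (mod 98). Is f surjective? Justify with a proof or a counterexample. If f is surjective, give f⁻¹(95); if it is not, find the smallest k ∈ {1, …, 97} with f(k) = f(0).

50

Since gcd(83, 98) = 1, 83 is invertible modulo 98. Euclid's algorithm: 98 = 1·83 + 15, 83 = 5·15 + 8, 15 = 1·8 + 7, 8 = 1·7 + 1; back-substituting gives 1 = 13·83 − 11·98, so 83⁻¹ ≡ 13 (mod 98).
Then y ↦ 13(y − 61) is a two-sided inverse to f, so every y ∈ ℤ/98ℤ has a preimage.
Therefore f is surjective.
Since f is surjective, we compute f⁻¹(95): solve 83x + 61 ≡ 95 (mod 98), i.e. 83x ≡ 34 (mod 98).
Multiplying by 83⁻¹ = 13 gives x ≡ 13·34 = 442 = 4·98 + 50 ≡ 50 (mod 98).
Check: f(50) = 83·50 + 61 = 4211 = 42·98 + 95 ≡ 95 (mod 98).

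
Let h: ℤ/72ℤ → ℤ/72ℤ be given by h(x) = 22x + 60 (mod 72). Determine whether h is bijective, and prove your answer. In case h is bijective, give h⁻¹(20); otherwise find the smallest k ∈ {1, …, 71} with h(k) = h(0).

36

We have gcd(22, 72) = 2 > 1. Taking a = 0 and b = 36: h(0) = 60 and h(36) = 22·36 + 60 = 852 ≡ 60 (mod 72).
So h(0) = h(36) while 0 ≠ 36, hence h is not injective, hence not bijective.
Since h is not bijective, we find the least positive k with h(k) = h(0): this means 22k ≡ 0 (mod 72), i.e. 72 ∣ 22k. Since gcd(22, 72) = 2, dividing through by 2 this holds exactly when 36 ∣ 11k, and as gcd(11, 36) = 1, exactly when 36 ∣ k.
The smallest positive such k is 36.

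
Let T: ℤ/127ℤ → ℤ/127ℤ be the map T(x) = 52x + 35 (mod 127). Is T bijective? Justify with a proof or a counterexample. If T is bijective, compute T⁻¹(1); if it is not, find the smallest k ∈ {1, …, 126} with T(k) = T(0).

14

If T(x_1) = T(x_2), then 52x_1 ≡ 52x_2 (mod 127). Because gcd(52, 127) = 1, we may cancel 52 to get x_1 ≡ x_2 (mod 127).
We now compute 52⁻¹ mod 127 explicitly. Euclid's algorithm: 127 = 2·52 + 23, 52 = 2·23 + 6, 23 = 3·6 + 5, 6 = 1·5 + 1; back-substituting gives 1 = 22·52 − 9·127, so 52⁻¹ ≡ 22 (mod 127).
Then y ↦ 22(y − 35) is a two-sided inverse to T, so every y ∈ ℤ/127ℤ has a preimage.
So T is bijective.
Since T is bijective, we compute T⁻¹(1): solve 52x + 35 ≡ 1 (mod 127), i.e. 52x ≡ 93 (mod 127).
Multiplying by 52⁻¹ = 22 gives x ≡ 22·93 = 2046 = 16·127 + 14 ≡ 14 (mod 127).
Check: T(14) = 52·14 + 35 = 763 = 6·127 + 1 ≡ 1 (mod 127).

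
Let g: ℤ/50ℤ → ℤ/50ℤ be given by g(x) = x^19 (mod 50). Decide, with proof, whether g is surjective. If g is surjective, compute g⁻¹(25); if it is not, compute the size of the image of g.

g(0) = 0^19 = 0.
g(10): Repeated squaring mod 50: 10^1 ≡ 10, 10^2 ≡ 10² = 100 ≡ 0, 10^4 ≡ 0² = 0, 10^8 ≡ 0² = 0, 10^16 ≡ 0² = 0. Since 19 = 16 + 2 + 1, 10^19 ≡ 0·0·10: 0·0 = 0, then 0·10 = 0. So 10^19 ≡ 0 (mod 50).
So g(0) = g(10) = 0 while 0 ≠ 10, so g is not injective.
A non-injective map from the 50-element set ℤ/50ℤ to itself takes at most 49 distinct values, so it cannot be surjective. So g is not surjective.
Since g is not surjective, we determine |image(g)|. Computing x^19 mod 50 for each x (by repeated squaring, reducing mod 50 at every step), the values g(0), g(1), …, g(49) are: 0, 1, 38, 17, 44, 25, 46, 43, 22, 39, 0, 41, 48, 27, 34, 25, 36, 3, 32, 29, 0, 31, 8, 37, 24, 25, 26, 13, 42, 19, 0, 21, 18, 47, 14, 25, 16, 23, 2, 9, 0, 11, 28, 7, 4, 25, 6, 33, 12, 49.
The distinct values are {0, 1, 2, 3, 4, 6, 7, 8, 9, 11, 12, 13, 14, 16, 17, 18, 19, 21, 22, 23, 24, 25, 26, 27, 28, 29, 31, 32, 33, 34, 36, 37, 38, 39, 41, 42, 43, 44, 46, 47, 48, 49}; there are 42 of them.

42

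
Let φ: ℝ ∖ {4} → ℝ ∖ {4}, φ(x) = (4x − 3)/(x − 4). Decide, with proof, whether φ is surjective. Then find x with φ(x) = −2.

For any y ≠ 4, solving y(x − 4) = 4x − 3 for x gives a well-defined x ≠ 4. So φ is surjective.
Solving φ(x) = −2: cross-multiplying gives 4x − 3 = −2(x − 4), which rearranges to 6x = 11, so x = 11/6.

11/6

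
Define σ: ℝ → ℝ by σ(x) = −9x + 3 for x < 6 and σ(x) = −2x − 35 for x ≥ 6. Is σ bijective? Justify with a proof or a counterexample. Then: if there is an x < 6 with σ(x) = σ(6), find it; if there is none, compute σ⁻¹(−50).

50/9

Both pieces are strictly decreasing (slopes −9 and −2), so each is injective on its own interval.
The left piece maps (−∞, 6) onto (−51, ∞); the right piece maps [6, ∞) onto (−∞, −47].
These images overlap. In particular σ(6) = −47 (right piece), and solving −9x + 3 = −47 on the left piece gives x = 50/9 < 6.
So σ(50/9) = σ(6) with 50/9 ≠ 6, and σ is not injective, hence not bijective. This x = 50/9 is the requested value below 6.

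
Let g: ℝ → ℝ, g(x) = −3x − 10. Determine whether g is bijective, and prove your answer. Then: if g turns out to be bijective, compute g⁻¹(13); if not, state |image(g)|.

-23/3

Suppose g(s) = g(t). Then −3s − 10 = −3t − 10, therefore −3s = −3t, thus s = t.
For any y ∈ ℝ, x = (y + 10)/(−3) satisfies g(x) = y.
Thus g is bijective.
Since g is bijective, we compute g⁻¹(13) = (13 + 10)/(−3) = −23/3.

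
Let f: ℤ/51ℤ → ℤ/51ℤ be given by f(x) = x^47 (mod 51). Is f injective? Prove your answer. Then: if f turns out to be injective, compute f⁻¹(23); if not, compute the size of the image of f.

20

Computing x^47 mod 51 for each x (by repeated squaring, reducing mod 51 at every step), the values f(0), f(1), …, f(50) are: 0, 1, 26, 6, 13, 41, 3, 22, 32, 36, 46, 14, 27, 4, 11, 42, 16, 17, 18, 43, 23, 30, 7, 20, 39, 49, 2, 12, 31, 44, 21, 28, 8, 33, 34, 35, 9, 40, 47, 24, 37, 5, 15, 19, 29, 48, 10, 38, 45, 25, 50.
Every element of ℤ/51ℤ appears exactly once in this list, so f is a bijection, and in particular injective.
Since f is injective, we read off the preimage of 23 from the same table: f(20) = 23, so f⁻¹(23) = 20.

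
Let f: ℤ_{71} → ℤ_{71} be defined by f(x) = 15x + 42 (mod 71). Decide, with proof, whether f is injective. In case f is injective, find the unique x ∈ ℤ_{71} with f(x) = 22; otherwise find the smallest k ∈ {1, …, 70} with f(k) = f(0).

46

Suppose f(s) = f(t) in ℤ_{71}. Then 15s + 42 ≡ 15t + 42 (mod 71), therefore 15(s − t) ≡ 0 (mod 71).
Since gcd(15, 71) = 1, 15 is invertible modulo 71, therefore s − t ≡ 0 (mod 71), i.e. s = t.
Thus f is injective.
We now compute 15⁻¹ mod 71 explicitly. Euclid's algorithm: 71 = 4·15 + 11, 15 = 1·11 + 4, 11 = 2·4 + 3, 4 = 1·3 + 1; back-substituting gives 1 = 19·15 − 4·71, so 15⁻¹ ≡ 19 (mod 71).
Since f is injective, we compute f⁻¹(22): solve 15x + 42 ≡ 22 (mod 71), i.e. 15x ≡ 51 (mod 71).
Multiplying by 15⁻¹ = 19 gives x ≡ 19·51 = 969 = 13·71 + 46 ≡ 46 (mod 71).
Check: f(46) = 15·46 + 42 = 732 = 10·71 + 22 ≡ 22 (mod 71).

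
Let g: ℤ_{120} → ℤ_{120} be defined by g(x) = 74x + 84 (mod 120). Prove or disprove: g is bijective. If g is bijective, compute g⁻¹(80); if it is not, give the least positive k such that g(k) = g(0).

60

Recall: injectivity means: for all x_1, x_2 in the domain, g(x_1) = g(x_2) implies x_1 = x_2.
We have gcd(74, 120) = 2 > 1. Taking x_1 = 0 and x_2 = 60: g(0) = 84 and g(60) = 74·60 + 84 = 4524 ≡ 84 (mod 120).
So g(0) = g(60) while 0 ≠ 60, thus g is not injective, hence not bijective.
Since g is not bijective, we find the least positive k with g(k) = g(0): this means 74k ≡ 0 (mod 120), i.e. 120 ∣ 74k. Since gcd(74, 120) = 2, dividing through by 2 this holds exactly when 60 ∣ 37k, and as gcd(37, 60) = 1, exactly when 60 ∣ k.
The smallest positive such k is 60.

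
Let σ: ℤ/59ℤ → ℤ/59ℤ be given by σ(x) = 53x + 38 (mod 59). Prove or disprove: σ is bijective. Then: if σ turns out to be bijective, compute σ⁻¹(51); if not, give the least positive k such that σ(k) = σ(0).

Suppose σ(u) = σ(v) in ℤ/59ℤ. Then 53u + 38 ≡ 53v + 38 (mod 59), thus 53(u − v) ≡ 0 (mod 59).
Since gcd(53, 59) = 1, 53 is invertible modulo 59, hence u − v ≡ 0 (mod 59), i.e. u = v.
We now compute 53⁻¹ mod 59 explicitly. Euclid's algorithm: 59 = 1·53 + 6, 53 = 8·6 + 5, 6 = 1·5 + 1; back-substituting gives 1 = 49·53 − 44·59, so 53⁻¹ ≡ 49 (mod 59).
For any y ∈ ℤ/59ℤ, x = 49(y − 38) mod 59 satisfies σ(x) = 53·49(y − 38) + 38 ≡ y (since 53·49 ≡ 1 mod 59). So every y has a preimage.
Thus σ is bijective.
Since σ is bijective, we compute σ⁻¹(51): solve 53x + 38 ≡ 51 (mod 59), i.e. 53x ≡ 13 (mod 59).
Multiplying by 53⁻¹ = 49 gives x ≡ 49·13 = 637 = 10·59 + 47 ≡ 47 (mod 59).
Check: σ(47) = 53·47 + 38 = 2529 = 42·59 + 51 ≡ 51 (mod 59).

47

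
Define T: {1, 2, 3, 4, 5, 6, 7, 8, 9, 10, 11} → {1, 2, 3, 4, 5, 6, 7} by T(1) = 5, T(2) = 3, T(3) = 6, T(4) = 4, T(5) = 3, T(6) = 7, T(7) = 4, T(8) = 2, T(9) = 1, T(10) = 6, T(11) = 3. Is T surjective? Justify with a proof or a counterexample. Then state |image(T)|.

Every element of the codomain has a preimage: 1 = T(9), 2 = T(8), 3 = T(2), 4 = T(4), 5 = T(1), 6 = T(3), 7 = T(6).
Thus T is surjective.
The image of T is {1, 2, 3, 4, 5, 6, 7}, which has 7 elements.

7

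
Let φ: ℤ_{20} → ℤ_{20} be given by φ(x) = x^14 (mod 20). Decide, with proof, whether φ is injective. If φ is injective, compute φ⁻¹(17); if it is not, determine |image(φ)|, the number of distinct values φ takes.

φ(4): Repeated squaring mod 20: 4^1 ≡ 4, 4^2 ≡ 4² = 16, 4^4 ≡ 16² = 256 ≡ 16, 4^8 ≡ 16² = 256 ≡ 16. Since 14 = 8 + 4 + 2, 4^14 ≡ 16·16·16: 16·16 = 256 ≡ 16, then 16·16 = 256 ≡ 16. So 4^14 ≡ 16 (mod 20).
φ(6): Repeated squaring mod 20: 6^1 ≡ 6, 6^2 ≡ 6² = 36 ≡ 16, 6^4 ≡ 16² = 256 ≡ 16, 6^8 ≡ 16² = 256 ≡ 16. Since 14 = 8 + 4 + 2, 6^14 ≡ 16·16·16: 16·16 = 256 ≡ 16, then 16·16 = 256 ≡ 16. So 6^14 ≡ 16 (mod 20).
So φ(4) = φ(6) = 16 while 4 ≠ 6, so φ is not injective.
Since φ is not injective, we determine |image(φ)|. Computing x^14 mod 20 for each x (by repeated squaring, reducing mod 20 at every step), the values φ(0), φ(1), …, φ(19) are: 0, 1, 4, 9, 16, 5, 16, 9, 4, 1, 0, 1, 4, 9, 16, 5, 16, 9, 4, 1.
The distinct values are {0, 1, 4, 5, 9, 16}; there are 6 of them.

6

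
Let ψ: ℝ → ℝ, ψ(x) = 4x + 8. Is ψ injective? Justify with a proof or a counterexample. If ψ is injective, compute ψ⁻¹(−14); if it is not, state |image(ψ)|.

-11/2

Suppose ψ(x_1) = ψ(x_2). Then 4x_1 + 8 = 4x_2 + 8, thus 4x_1 = 4x_2, therefore x_1 = x_2.
Hence ψ is injective.
Since ψ is injective, we compute ψ⁻¹(−14) = (−14 − 8)/4 = −11/2.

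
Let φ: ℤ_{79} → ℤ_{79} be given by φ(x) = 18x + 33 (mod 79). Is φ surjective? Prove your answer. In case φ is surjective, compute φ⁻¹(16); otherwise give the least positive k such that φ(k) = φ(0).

Recall: φ is surjective if every y in the codomain equals φ(x) for some x in the domain.
Since gcd(18, 79) = 1, 18 is invertible modulo 79. Euclid's algorithm: 79 = 4·18 + 7, 18 = 2·7 + 4, 7 = 1·4 + 3, 4 = 1·3 + 1; back-substituting gives 1 = 22·18 − 5·79, so 18⁻¹ ≡ 22 (mod 79).
Then y ↦ 22(y − 33) is a two-sided inverse to φ, so every y ∈ ℤ_{79} has a preimage.
Therefore φ is surjective.
Since φ is surjective, we compute φ⁻¹(16): solve 18x + 33 ≡ 16 (mod 79), i.e. 18x ≡ 62 (mod 79).
Multiplying by 18⁻¹ = 22 gives x ≡ 22·62 = 1364 = 17·79 + 21 ≡ 21 (mod 79).
Check: φ(21) = 18·21 + 33 = 411 = 5·79 + 16 ≡ 16 (mod 79).

21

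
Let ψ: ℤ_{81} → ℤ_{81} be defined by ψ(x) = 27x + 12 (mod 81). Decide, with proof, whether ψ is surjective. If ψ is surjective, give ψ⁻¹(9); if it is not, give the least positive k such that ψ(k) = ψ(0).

Recall: ψ is surjective if every y in the codomain equals ψ(x) for some x in the domain.
Since gcd(27, 81) = 27, we have 27x ≡ 0 (mod 27) for all x, so ψ(x) ≡ 12 (mod 27).
But 0 ≢ 12 (mod 27), so 0 ∈ ℤ_{81} has no preimage. Thus ψ is not surjective.
Since ψ is not surjective, we find the least positive k with ψ(k) = ψ(0): this means 27k ≡ 0 (mod 81), i.e. 81 ∣ 27k. Since gcd(27, 81) = 27, dividing through by 27 this holds exactly when 3 ∣ k.
The smallest positive such k is 3.

3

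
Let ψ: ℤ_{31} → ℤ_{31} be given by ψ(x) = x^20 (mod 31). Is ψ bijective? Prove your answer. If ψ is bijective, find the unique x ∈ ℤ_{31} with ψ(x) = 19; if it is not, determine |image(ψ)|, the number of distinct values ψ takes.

ψ(1) = 1^20 = 1.
ψ(2): Repeated squaring mod 31: 2^1 ≡ 2, 2^2 ≡ 2² = 4, 2^4 ≡ 4² = 16, 2^8 ≡ 16² = 256 ≡ 8, 2^16 ≡ 8² = 64 ≡ 2. Since 20 = 16 + 4, 2^20 ≡ 2·16: 2·16 = 32 ≡ 1. So 2^20 ≡ 1 (mod 31).
So ψ(1) = ψ(2) = 1 while 1 ≠ 2, thus ψ is not injective, hence not bijective.
Since ψ is not bijective, we determine |image(ψ)|. Computing x^20 mod 31 for each x (by repeated squaring, reducing mod 31 at every step), the values ψ(0), ψ(1), …, ψ(30) are: 0, 1, 1, 5, 1, 25, 5, 5, 1, 25, 25, 25, 5, 25, 5, 1, 1, 5, 25, 5, 25, 25, 25, 1, 5, 5, 25, 1, 5, 1, 1.
The distinct values are {0, 1, 5, 25}; there are 4 of them.

4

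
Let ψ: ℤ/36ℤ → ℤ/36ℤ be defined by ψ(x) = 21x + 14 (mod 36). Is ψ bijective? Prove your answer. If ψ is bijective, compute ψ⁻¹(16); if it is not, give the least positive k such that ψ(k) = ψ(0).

We have gcd(21, 36) = 3 > 1. Taking x_1 = 0 and x_2 = 12: ψ(0) = 14 and ψ(12) = 21·12 + 14 = 266 ≡ 14 (mod 36).
So ψ(0) = ψ(12) while 0 ≠ 12, hence ψ is not injective, hence not bijective.
Since ψ is not bijective, we find the least positive k with ψ(k) = ψ(0): this means 21k ≡ 0 (mod 36), i.e. 36 ∣ 21k. Since gcd(21, 36) = 3, dividing through by 3 this holds exactly when 12 ∣ 7k, and as gcd(7, 12) = 1, exactly when 12 ∣ k.
The smallest positive such k is 12.

12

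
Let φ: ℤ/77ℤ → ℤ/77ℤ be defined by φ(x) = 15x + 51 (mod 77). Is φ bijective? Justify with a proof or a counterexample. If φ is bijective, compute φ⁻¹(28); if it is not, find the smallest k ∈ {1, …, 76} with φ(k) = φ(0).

19

Suppose φ(u) = φ(v) in ℤ/77ℤ. Then 15u + 51 ≡ 15v + 51 (mod 77), hence 15(u − v) ≡ 0 (mod 77).
Since gcd(15, 77) = 1, 15 is invertible modulo 77, so u − v ≡ 0 (mod 77), i.e. u = v.
We now compute 15⁻¹ mod 77 explicitly. Euclid's algorithm: 77 = 5·15 + 2, 15 = 7·2 + 1; back-substituting gives 1 = 36·15 − 7·77, so 15⁻¹ ≡ 36 (mod 77).
For any y ∈ ℤ/77ℤ, x = 36(y − 51) mod 77 satisfies φ(x) = 15·36(y − 51) + 51 ≡ y (since 15·36 ≡ 1 mod 77). So every y has a preimage.
Therefore φ is bijective.
Since φ is bijective, we compute φ⁻¹(28): solve 15x + 51 ≡ 28 (mod 77), i.e. 15x ≡ 54 (mod 77).
Multiplying by 15⁻¹ = 36 gives x ≡ 36·54 = 1944 = 25·77 + 19 ≡ 19 (mod 77).
Check: φ(19) = 15·19 + 51 = 336 = 4·77 + 28 ≡ 28 (mod 77).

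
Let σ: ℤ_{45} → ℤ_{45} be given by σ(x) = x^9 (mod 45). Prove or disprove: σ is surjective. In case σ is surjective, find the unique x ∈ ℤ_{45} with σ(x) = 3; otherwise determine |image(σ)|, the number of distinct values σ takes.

σ(0) = 0^9 = 0.
σ(15): Repeated squaring mod 45: 15^1 ≡ 15, 15^2 ≡ 15² = 225 ≡ 0, 15^4 ≡ 0² = 0, 15^8 ≡ 0² = 0. Since 9 = 8 + 1, 15^9 ≡ 0·15: 0·15 = 0. So 15^9 ≡ 0 (mod 45).
So σ(0) = σ(15) = 0 while 0 ≠ 15, so σ is not injective.
A non-injective map from the 45-element set ℤ_{45} to itself takes at most 44 distinct values, so it cannot be surjective. Thus σ is not surjective.
Since σ is not surjective, we determine |image(σ)|. Computing x^9 mod 45 for each x (by repeated squaring, reducing mod 45 at every step), the values σ(0), σ(1), …, σ(44) are: 0, 1, 17, 18, 19, 35, 36, 37, 8, 9, 10, 26, 27, 28, 44, 0, 1, 17, 18, 19, 35, 36, 37, 8, 9, 10, 26, 27, 28, 44, 0, 1, 17, 18, 19, 35, 36, 37, 8, 9, 10, 26, 27, 28, 44.
The distinct values are {0, 1, 8, 9, 10, 17, 18, 19, 26, 27, 28, 35, 36, 37, 44}; there are 15 of them.

15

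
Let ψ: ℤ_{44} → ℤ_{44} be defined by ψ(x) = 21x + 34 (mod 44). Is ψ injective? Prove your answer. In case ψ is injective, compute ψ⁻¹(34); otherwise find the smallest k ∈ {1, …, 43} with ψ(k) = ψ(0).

If ψ(u) = ψ(v), then 21u ≡ 21v (mod 44). Because gcd(21, 44) = 1, we may cancel 21 to get u ≡ v (mod 44).
Thus ψ is injective.
We now compute 21⁻¹ mod 44 explicitly. Euclid's algorithm: 44 = 2·21 + 2, 21 = 10·2 + 1; back-substituting gives 1 = 21·21 − 10·44, so 21⁻¹ ≡ 21 (mod 44).
Since ψ is injective, we find ψ⁻¹(34): we need 21x ≡ 34 − 34 ≡ 0 (mod 44). Using 21⁻¹ = 21: x ≡ 21·0 = 0, so x = 0.
Check: ψ(0) = 21·0 + 34 = 34 ≡ 34 (mod 44).

0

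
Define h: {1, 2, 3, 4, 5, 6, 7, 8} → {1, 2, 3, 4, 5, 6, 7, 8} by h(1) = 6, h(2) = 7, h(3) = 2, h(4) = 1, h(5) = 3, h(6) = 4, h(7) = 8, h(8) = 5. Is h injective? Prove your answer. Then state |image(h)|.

8

The values h(1), …, h(8) are 6, 7, 2, 1, 3, 4, 8, 5 — all distinct.
So h(x_1) = h(x_2) only when x_1 = x_2, and h is injective.
The image of h is {1, 2, 3, 4, 5, 6, 7, 8}, which has 8 elements.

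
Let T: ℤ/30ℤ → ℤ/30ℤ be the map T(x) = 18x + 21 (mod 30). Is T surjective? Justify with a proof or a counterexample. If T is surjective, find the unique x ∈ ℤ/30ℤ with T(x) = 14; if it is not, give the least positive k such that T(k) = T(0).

Recall that T is surjective if every y in the codomain equals T(x) for some x in the domain.
Since gcd(18, 30) = 6, we have 18x ≡ 0 (mod 6) for all x, so T(x) ≡ 3 (mod 6).
But 0 ≢ 3 (mod 6), so 0 ∈ ℤ/30ℤ has no preimage. Hence T is not surjective.
Since T is not surjective, we find the least positive k with T(k) = T(0): this means 18k ≡ 0 (mod 30), i.e. 30 ∣ 18k. Since gcd(18, 30) = 6, dividing through by 6 this holds exactly when 5 ∣ 3k, and as gcd(3, 5) = 1, exactly when 5 ∣ k.
The smallest positive such k is 5.

5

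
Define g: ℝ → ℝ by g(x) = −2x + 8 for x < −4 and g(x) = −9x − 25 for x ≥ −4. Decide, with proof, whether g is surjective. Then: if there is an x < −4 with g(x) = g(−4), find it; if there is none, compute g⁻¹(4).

Both pieces are strictly decreasing (slopes −2 and −9), so each is injective on its own interval.
The left piece maps (−∞, −4) onto (16, ∞); the right piece maps [−4, ∞) onto (−∞, 11].
The union (16, ∞) ∪ (−∞, 11] omits the interval between 16 and 11; in particular 16 has no preimage. So g is not surjective.
Because the two images are disjoint, no x < −4 has g(x) = g(−4), so we compute g⁻¹(4): 4 lies in (−∞, 11], so solve −9x − 25 = 4: x = (4 + 25)/(−9) = −29/9.

-29/9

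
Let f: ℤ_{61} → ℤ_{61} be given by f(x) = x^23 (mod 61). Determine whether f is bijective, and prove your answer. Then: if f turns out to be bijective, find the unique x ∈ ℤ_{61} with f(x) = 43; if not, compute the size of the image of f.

Since 61 is prime, the nonzero elements of ℤ_{61} form a cyclic group of order 60.
As gcd(23, 60) = 1, raising to the 23rd power is a bijection on this group: if s^23 ≡ t^23 then (st^{−1})^23 = 1, and the only element of order dividing gcd(23, 60) = 1 is 1, so s = t.
With f(0) = 0 this makes f injective on all of ℤ_{61}, hence bijective (finite equal-size domain and codomain). In particular f is bijective.
Since f is bijective, we find the preimage of 43. The inverse of x ↦ x^23 on (ℤ_{61})^× is x ↦ x^47, because 23·47 = 1081 = 18·60 + 1 ≡ 1 (mod 60) and x^{60} = 1 for x ≠ 0 (Fermat). So f⁻¹(43) = 43^47 mod 61.
Repeated squaring mod 61: 43^1 ≡ 43, 43^2 ≡ 43² = 1849 ≡ 19, 43^4 ≡ 19² = 361 ≡ 56, 43^8 ≡ 56² = 3136 ≡ 25, 43^16 ≡ 25² = 625 ≡ 15, 43^32 ≡ 15² = 225 ≡ 42. Since 47 = 32 + 8 + 4 + 2 + 1, 43^47 ≡ 42·25·56·19·43: 42·25 = 1050 ≡ 13, then 13·56 = 728 ≡ 57, then 57·19 = 1083 ≡ 46, then 46·43 = 1978 ≡ 26. So 43^47 ≡ 26 (mod 61).
Hence f⁻¹(43) = 26.

26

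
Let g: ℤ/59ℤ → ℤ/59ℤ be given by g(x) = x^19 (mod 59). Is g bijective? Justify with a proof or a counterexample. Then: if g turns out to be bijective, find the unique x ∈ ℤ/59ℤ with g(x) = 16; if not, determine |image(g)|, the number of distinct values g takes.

26

Since 59 is prime, the nonzero elements of ℤ/59ℤ form a cyclic group of order 58.
As gcd(19, 58) = 1, raising to the 19th power is a bijection on this group: if u^19 ≡ v^19 then (uv^{−1})^19 = 1, and the only element of order dividing gcd(19, 58) = 1 is 1, so u = v.
With g(0) = 0 this makes g injective on all of ℤ/59ℤ, hence bijective (finite equal-size domain and codomain). In particular g is bijective.
Since g is bijective, we find the preimage of 16. The inverse of x ↦ x^19 on (ℤ/59ℤ)^× is x ↦ x^55, because 19·55 = 1045 = 18·58 + 1 ≡ 1 (mod 58) and x^{58} = 1 for x ≠ 0 (Fermat). So g⁻¹(16) = 16^55 mod 59.
Repeated squaring mod 59: 16^1 ≡ 16, 16^2 ≡ 16² = 256 ≡ 20, 16^4 ≡ 20² = 400 ≡ 46, 16^8 ≡ 46² = 2116 ≡ 51, 16^16 ≡ 51² = 2601 ≡ 5, 16^32 ≡ 5² = 25. Since 55 = 32 + 16 + 4 + 2 + 1, 16^55 ≡ 25·5·46·20·16: 25·5 = 125 ≡ 7, then 7·46 = 322 ≡ 27, then 27·20 = 540 ≡ 9, then 9·16 = 144 ≡ 26. So 16^55 ≡ 26 (mod 59).
Hence g⁻¹(16) = 26.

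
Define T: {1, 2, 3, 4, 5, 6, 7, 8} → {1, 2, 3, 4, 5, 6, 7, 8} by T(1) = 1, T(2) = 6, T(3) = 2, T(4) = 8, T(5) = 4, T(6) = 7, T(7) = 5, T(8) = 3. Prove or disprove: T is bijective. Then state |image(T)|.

The values 1, 6, 2, 8, 4, 7, 5, 3 are a permutation of {1, 2, 3, 4, 5, 6, 7, 8}: each element appears exactly once.
So T is injective and surjective, hence bijective.
The image of T is {1, 2, 3, 4, 5, 6, 7, 8}, which has 8 elements.

8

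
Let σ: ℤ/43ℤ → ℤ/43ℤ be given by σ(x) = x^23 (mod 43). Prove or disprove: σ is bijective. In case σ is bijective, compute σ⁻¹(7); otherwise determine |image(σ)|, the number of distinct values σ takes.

Since 43 is prime, the nonzero elements of ℤ/43ℤ form a cyclic group of order 42.
As gcd(23, 42) = 1, raising to the 23rd power is a bijection on this group: if s^23 ≡ t^23 then (st^{−1})^23 = 1, and the only element of order dividing gcd(23, 42) = 1 is 1, so s = t.
With σ(0) = 0 this makes σ injective on all of ℤ/43ℤ, hence bijective (finite equal-size domain and codomain). In particular σ is bijective.
Since σ is bijective, we find the preimage of 7. The inverse of x ↦ x^23 on (ℤ/43ℤ)^× is x ↦ x^11, because 23·11 = 253 = 6·42 + 1 ≡ 1 (mod 42) and x^{42} = 1 for x ≠ 0 (Fermat). So σ⁻¹(7) = 7^11 mod 43.
Repeated squaring mod 43: 7^1 ≡ 7, 7^2 ≡ 7² = 49 ≡ 6, 7^4 ≡ 6² = 36, 7^8 ≡ 36² = 1296 ≡ 6. Since 11 = 8 + 2 + 1, 7^11 ≡ 6·6·7: 6·6 = 36, then 36·7 = 252 ≡ 37. So 7^11 ≡ 37 (mod 43).
Hence σ⁻¹(7) = 37.

37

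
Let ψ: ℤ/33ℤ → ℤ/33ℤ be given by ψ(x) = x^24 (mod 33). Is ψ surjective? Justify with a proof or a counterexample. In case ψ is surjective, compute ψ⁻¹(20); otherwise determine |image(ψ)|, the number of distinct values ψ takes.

ψ(4): Repeated squaring mod 33: 4^1 ≡ 4, 4^2 ≡ 4² = 16, 4^4 ≡ 16² = 256 ≡ 25, 4^8 ≡ 25² = 625 ≡ 31, 4^16 ≡ 31² = 961 ≡ 4. Since 24 = 16 + 8, 4^24 ≡ 4·31: 4·31 = 124 ≡ 25. So 4^24 ≡ 25 (mod 33).
ψ(7): Repeated squaring mod 33: 7^1 ≡ 7, 7^2 ≡ 7² = 49 ≡ 16, 7^4 ≡ 16² = 256 ≡ 25, 7^8 ≡ 25² = 625 ≡ 31, 7^16 ≡ 31² = 961 ≡ 4. Since 24 = 16 + 8, 7^24 ≡ 4·31: 4·31 = 124 ≡ 25. So 7^24 ≡ 25 (mod 33).
So ψ(4) = ψ(7) = 25 while 4 ≠ 7, hence ψ is not injective.
A non-injective map from the 33-element set ℤ/33ℤ to itself takes at most 32 distinct values, so it cannot be surjective. Therefore ψ is not surjective.
Since ψ is not surjective, we determine |image(ψ)|. Computing x^24 mod 33 for each x (by repeated squaring, reducing mod 33 at every step), the values ψ(0), ψ(1), …, ψ(32) are: 0, 1, 16, 15, 25, 31, 9, 25, 4, 27, 1, 22, 12, 16, 4, 3, 31, 31, 3, 4, 16, 12, 22, 1, 27, 4, 25, 9, 31, 25, 15, 16, 1.
The distinct values are {0, 1, 3, 4, 9, 12, 15, 16, 22, 25, 27, 31}; there are 12 of them.

12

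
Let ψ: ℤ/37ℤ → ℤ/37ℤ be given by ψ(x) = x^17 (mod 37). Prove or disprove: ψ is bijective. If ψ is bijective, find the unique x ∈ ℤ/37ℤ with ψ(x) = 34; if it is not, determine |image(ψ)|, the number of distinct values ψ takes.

12

Since 37 is prime, the nonzero elements of ℤ/37ℤ form a cyclic group of order 36.
As gcd(17, 36) = 1, raising to the 17th power is a bijection on this group: if a^17 ≡ b^17 then (ab^{−1})^17 = 1, and the only element of order dividing gcd(17, 36) = 1 is 1, so a = b.
With ψ(0) = 0 this makes ψ injective on all of ℤ/37ℤ, hence bijective (finite equal-size domain and codomain). In particular ψ is bijective.
Since ψ is bijective, we find the preimage of 34. The inverse of x ↦ x^17 on (ℤ/37ℤ)^× is x ↦ x^17, because 17·17 = 289 = 8·36 + 1 ≡ 1 (mod 36) and x^{36} = 1 for x ≠ 0 (Fermat). So ψ⁻¹(34) = 34^17 mod 37.
Repeated squaring mod 37: 34^1 ≡ 34, 34^2 ≡ 34² = 1156 ≡ 9, 34^4 ≡ 9² = 81 ≡ 7, 34^8 ≡ 7² = 49 ≡ 12, 34^16 ≡ 12² = 144 ≡ 33. Since 17 = 16 + 1, 34^17 ≡ 33·34: 33·34 = 1122 ≡ 12. So 34^17 ≡ 12 (mod 37).
Hence ψ⁻¹(34) = 12.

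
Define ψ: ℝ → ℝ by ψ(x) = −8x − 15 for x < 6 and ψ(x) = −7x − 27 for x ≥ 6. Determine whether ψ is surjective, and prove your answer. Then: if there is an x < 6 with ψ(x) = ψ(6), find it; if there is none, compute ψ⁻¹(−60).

Both pieces are strictly decreasing (slopes −8 and −7), so each is injective on its own interval.
The left piece maps (−∞, 6) onto (−63, ∞); the right piece maps [6, ∞) onto (−∞, −69].
The union (−63, ∞) ∪ (−∞, −69] omits the interval between −63 and −69; in particular −63 has no preimage. So ψ is not surjective.
Because the two images are disjoint, no x < 6 has ψ(x) = ψ(6), so we compute ψ⁻¹(−60): −60 lies in (−63, ∞), so solve −8x − 15 = −60: x = (−60 + 15)/(−8) = 45/8.

45/8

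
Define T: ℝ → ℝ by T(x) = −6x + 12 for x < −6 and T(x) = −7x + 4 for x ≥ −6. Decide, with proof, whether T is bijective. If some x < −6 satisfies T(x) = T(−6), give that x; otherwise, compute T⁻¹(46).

Both pieces are strictly decreasing (slopes −6 and −7), so each is injective on its own interval.
The left piece maps (−∞, −6) onto (48, ∞); the right piece maps [−6, ∞) onto (−∞, 46].
The images leave a gap (48 has no preimage), so T is not surjective, hence not bijective.
Because the two images are disjoint, no x < −6 has T(x) = T(−6), so we compute T⁻¹(46): 46 lies in (−∞, 46], so solve −7x + 4 = 46: x = (46 − 4)/(−7) = −6.

-6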